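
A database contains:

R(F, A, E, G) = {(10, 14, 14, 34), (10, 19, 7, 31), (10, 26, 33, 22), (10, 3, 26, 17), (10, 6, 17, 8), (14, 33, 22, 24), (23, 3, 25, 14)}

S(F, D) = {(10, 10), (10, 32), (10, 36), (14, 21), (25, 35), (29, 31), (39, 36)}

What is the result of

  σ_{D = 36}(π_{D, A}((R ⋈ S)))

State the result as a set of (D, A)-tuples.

R ⋈ S (natural join on F): {(10, 14, 14, 34, 10), (10, 14, 14, 34, 32), (10, 14, 14, 34, 36), (10, 19, 7, 31, 10), (10, 19, 7, 31, 32), (10, 19, 7, 31, 36), (10, 26, 33, 22, 10), (10, 26, 33, 22, 32), (10, 26, 33, 22, 36), (10, 3, 26, 17, 10), (10, 3, 26, 17, 32), (10, 3, 26, 17, 36), (10, 6, 17, 8, 10), (10, 6, 17, 8, 32), (10, 6, 17, 8, 36), (14, 33, 22, 24, 21)}
Projecting to D, A: {(10, 14), (10, 19), (10, 26), (10, 3), (10, 6), (21, 33), (32, 14), (32, 19), (32, 26), (32, 3), (32, 6), (36, 14), (36, 19), (36, 26), (36, 3), (36, 6)}
Filtering on D = 36 leaves {(36, 14), (36, 19), (36, 26), (36, 3), (36, 6)}.

{(36, 14), (36, 19), (36, 26), (36, 3), (36, 6)}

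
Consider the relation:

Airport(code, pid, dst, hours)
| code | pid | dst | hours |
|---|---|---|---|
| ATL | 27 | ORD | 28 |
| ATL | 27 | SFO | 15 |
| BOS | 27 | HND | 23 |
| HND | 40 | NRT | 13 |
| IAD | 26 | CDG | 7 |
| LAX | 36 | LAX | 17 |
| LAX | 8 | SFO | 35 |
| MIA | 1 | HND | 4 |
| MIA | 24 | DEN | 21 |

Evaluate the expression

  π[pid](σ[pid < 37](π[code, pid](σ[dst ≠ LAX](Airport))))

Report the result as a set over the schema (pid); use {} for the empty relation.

{1, 24, 26, 27, 8}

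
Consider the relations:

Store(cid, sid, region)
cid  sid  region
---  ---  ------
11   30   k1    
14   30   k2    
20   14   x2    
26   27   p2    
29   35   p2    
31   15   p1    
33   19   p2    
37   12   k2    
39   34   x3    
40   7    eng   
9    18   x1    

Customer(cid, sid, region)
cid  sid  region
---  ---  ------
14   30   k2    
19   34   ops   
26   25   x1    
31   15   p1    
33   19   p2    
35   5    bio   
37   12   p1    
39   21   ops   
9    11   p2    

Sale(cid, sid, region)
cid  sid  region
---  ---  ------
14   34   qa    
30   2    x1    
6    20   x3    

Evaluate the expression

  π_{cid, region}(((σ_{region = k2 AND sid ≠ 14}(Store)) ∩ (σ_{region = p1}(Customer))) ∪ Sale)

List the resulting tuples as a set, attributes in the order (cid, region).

Filtering on region = k2 AND sid ≠ 14 leaves {(14, 30, k2), (37, 12, k2)}.
Filtering on region = p1 leaves {(31, 15, p1), (37, 12, p1)}.
Set intersection of the two operands is {}.
Set union of the two operands is {(14, 34, qa), (30, 2, x1), (6, 20, x3)}.
π[cid, region]: project onto (cid, region) → {(14, qa), (30, x1), (6, x3)}

{(14, qa), (30, x1), (6, x3)}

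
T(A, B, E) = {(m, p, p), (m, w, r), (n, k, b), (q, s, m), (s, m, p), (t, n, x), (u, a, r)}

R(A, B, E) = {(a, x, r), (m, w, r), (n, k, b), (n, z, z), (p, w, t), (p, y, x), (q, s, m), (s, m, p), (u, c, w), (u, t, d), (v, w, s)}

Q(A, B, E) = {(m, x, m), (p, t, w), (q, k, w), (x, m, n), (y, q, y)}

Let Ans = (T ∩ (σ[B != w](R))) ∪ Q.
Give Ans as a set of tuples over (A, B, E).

{(m, x, m), (n, k, b), (p, t, w), (q, k, w), (q, s, m), (s, m, p), (x, m, n), (y, q, y)}

Filtering on B != w leaves {(a, x, r), (n, k, b), (n, z, z), (p, y, x), (q, s, m), (s, m, p), (u, c, w), (u, t, d)}.
Taking the intersection: {(n, k, b), (q, s, m), (s, m, p)}
Taking the union: {(m, x, m), (n, k, b), (p, t, w), (q, k, w), (q, s, m), (s, m, p), (x, m, n), (y, q, y)}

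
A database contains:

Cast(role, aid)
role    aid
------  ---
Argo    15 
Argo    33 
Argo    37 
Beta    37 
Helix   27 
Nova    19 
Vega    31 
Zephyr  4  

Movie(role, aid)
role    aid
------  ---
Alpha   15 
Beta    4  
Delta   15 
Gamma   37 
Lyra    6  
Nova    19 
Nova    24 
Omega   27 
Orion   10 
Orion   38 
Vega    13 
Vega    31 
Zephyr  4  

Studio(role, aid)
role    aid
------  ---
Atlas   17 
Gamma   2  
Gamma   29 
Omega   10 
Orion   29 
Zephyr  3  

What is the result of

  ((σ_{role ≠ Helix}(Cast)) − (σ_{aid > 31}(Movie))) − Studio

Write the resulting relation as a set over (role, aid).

Apply σ_{role ≠ Helix}; surviving tuples: {(Argo, 15), (Argo, 33), (Argo, 37), (Beta, 37), (Nova, 19), (Vega, 31), (Zephyr, 4)}
Apply σ_{aid > 31}; surviving tuples: {(Gamma, 37), (Orion, 38)}
Taking the difference: {(Argo, 15), (Argo, 33), (Argo, 37), (Beta, 37), (Nova, 19), (Vega, 31), (Zephyr, 4)}
Taking the difference: {(Argo, 15), (Argo, 33), (Argo, 37), (Beta, 37), (Nova, 19), (Vega, 31), (Zephyr, 4)}

{(Argo, 15), (Argo, 33), (Argo, 37), (Beta, 37), (Nova, 19), (Vega, 31), (Zephyr, 4)}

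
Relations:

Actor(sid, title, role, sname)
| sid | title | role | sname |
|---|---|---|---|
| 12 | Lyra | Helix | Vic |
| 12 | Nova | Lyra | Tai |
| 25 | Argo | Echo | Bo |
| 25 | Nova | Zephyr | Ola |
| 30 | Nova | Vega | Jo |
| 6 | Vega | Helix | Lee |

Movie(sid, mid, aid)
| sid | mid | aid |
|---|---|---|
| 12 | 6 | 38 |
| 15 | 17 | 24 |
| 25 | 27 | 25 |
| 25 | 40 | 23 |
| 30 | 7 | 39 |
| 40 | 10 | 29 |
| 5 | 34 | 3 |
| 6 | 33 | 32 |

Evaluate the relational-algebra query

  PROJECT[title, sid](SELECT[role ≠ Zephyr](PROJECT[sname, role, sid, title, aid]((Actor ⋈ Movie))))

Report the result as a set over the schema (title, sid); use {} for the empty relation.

{(Argo, 25), (Lyra, 12), (Nova, 12), (Nova, 30), (Vega, 6)}

Joining Actor and Movie on sid yields {(12, Lyra, Helix, Vic, 6, 38), (12, Nova, Lyra, Tai, 6, 38), (25, Argo, Echo, Bo, 27, 25), (25, Argo, Echo, Bo, 40, 23), (25, Nova, Zephyr, Ola, 27, 25), (25, Nova, Zephyr, Ola, 40, 23), (30, Nova, Vega, Jo, 7, 39), (6, Vega, Helix, Lee, 33, 32)}.
π[sname, role, sid, title, aid]: project onto (sname, role, sid, title, aid) → {(Bo, Echo, 25, Argo, 23), (Bo, Echo, 25, Argo, 25), (Jo, Vega, 30, Nova, 39), (Lee, Helix, 6, Vega, 32), (Ola, Zephyr, 25, Nova, 23), (Ola, Zephyr, 25, Nova, 25), (Tai, Lyra, 12, Nova, 38), (Vic, Helix, 12, Lyra, 38)}
Filtering on role ≠ Zephyr leaves {(Bo, Echo, 25, Argo, 23), (Bo, Echo, 25, Argo, 25), (Jo, Vega, 30, Nova, 39), (Lee, Helix, 6, Vega, 32), (Tai, Lyra, 12, Nova, 38), (Vic, Helix, 12, Lyra, 38)}.
π[title, sid]: project onto (title, sid) (1 duplicate(s) eliminated) → {(Argo, 25), (Lyra, 12), (Nova, 12), (Nova, 30), (Vega, 6)}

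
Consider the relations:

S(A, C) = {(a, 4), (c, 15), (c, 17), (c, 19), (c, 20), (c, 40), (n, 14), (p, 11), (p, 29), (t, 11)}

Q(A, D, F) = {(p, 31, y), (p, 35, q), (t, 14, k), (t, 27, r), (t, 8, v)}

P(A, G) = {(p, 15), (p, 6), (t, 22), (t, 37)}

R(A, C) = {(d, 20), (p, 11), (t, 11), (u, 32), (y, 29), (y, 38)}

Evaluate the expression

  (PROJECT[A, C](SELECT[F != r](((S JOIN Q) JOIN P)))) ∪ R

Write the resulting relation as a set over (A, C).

Natural join on A: {(p, 11, 31, y), (p, 11, 35, q), (p, 29, 31, y), (p, 29, 35, q), (t, 11, 14, k), (t, 11, 27, r), (t, 11, 8, v)}
Natural join on A: {(p, 11, 31, y, 15), (p, 11, 31, y, 6), (p, 11, 35, q, 15), (p, 11, 35, q, 6), (p, 29, 31, y, 15), (p, 29, 31, y, 6), (p, 29, 35, q, 15), (p, 29, 35, q, 6), (t, 11, 14, k, 22), (t, 11, 14, k, 37), (t, 11, 27, r, 22), (t, 11, 27, r, 37), (t, 11, 8, v, 22), (t, 11, 8, v, 37)}
Selection F != r: {(p, 11, 31, y, 15), (p, 11, 31, y, 6), (p, 11, 35, q, 15), (p, 11, 35, q, 6), (p, 29, 31, y, 15), (p, 29, 31, y, 6), (p, 29, 35, q, 15), (p, 29, 35, q, 6), (t, 11, 14, k, 22), (t, 11, 14, k, 37), (t, 11, 8, v, 22), (t, 11, 8, v, 37)}
π[A, C]: project onto (A, C) (9 duplicate(s) eliminated) → {(p, 11), (p, 29), (t, 11)}
Taking the union: {(d, 20), (p, 11), (p, 29), (t, 11), (u, 32), (y, 29), (y, 38)}

{(d, 20), (p, 11), (p, 29), (t, 11), (u, 32), (y, 29), (y, 38)}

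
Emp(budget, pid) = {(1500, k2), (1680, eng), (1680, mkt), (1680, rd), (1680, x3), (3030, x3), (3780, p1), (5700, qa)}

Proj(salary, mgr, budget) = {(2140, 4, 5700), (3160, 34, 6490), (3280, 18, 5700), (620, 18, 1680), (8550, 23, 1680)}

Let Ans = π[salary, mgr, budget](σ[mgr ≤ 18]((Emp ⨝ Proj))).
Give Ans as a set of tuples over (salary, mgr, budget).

{(2140, 4, 5700), (3280, 18, 5700), (620, 18, 1680)}

Joining Emp and Proj on budget yields {(1680, eng, 620, 18), (1680, eng, 8550, 23), (1680, mkt, 620, 18), (1680, mkt, 8550, 23), (1680, rd, 620, 18), (1680, rd, 8550, 23), (1680, x3, 620, 18), (1680, x3, 8550, 23), (5700, qa, 2140, 4), (5700, qa, 3280, 18)}.
Filtering on mgr ≤ 18 leaves {(1680, eng, 620, 18), (1680, mkt, 620, 18), (1680, rd, 620, 18), (1680, x3, 620, 18), (5700, qa, 2140, 4), (5700, qa, 3280, 18)}.
π[salary, mgr, budget]: project onto (salary, mgr, budget) (3 duplicate(s) eliminated) → {(2140, 4, 5700), (3280, 18, 5700), (620, 18, 1680)}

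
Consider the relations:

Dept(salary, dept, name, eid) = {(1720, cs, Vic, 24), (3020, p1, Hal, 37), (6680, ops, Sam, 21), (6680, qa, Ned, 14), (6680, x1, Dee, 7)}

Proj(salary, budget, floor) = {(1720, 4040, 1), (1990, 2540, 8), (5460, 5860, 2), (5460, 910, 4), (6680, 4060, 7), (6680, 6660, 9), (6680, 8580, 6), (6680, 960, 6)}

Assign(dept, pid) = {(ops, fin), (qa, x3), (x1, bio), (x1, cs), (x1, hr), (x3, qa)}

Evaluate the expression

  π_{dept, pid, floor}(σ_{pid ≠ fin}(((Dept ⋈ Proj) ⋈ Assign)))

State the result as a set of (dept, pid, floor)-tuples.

Dept ⋈ Proj (natural join on salary): {(1720, cs, Vic, 24, 4040, 1), (6680, ops, Sam, 21, 4060, 7), (6680, ops, Sam, 21, 6660, 9), (6680, ops, Sam, 21, 8580, 6), (6680, ops, Sam, 21, 960, 6), (6680, qa, Ned, 14, 4060, 7), (6680, qa, Ned, 14, 6660, 9), (6680, qa, Ned, 14, 8580, 6), (6680, qa, Ned, 14, 960, 6), (6680, x1, Dee, 7, 4060, 7), (6680, x1, Dee, 7, 6660, 9), (6680, x1, Dee, 7, 8580, 6), (6680, x1, Dee, 7, 960, 6)}
(Dept ⋈ Proj) ⋈ Assign (natural join on dept): {(6680, ops, Sam, 21, 4060, 7, fin), (6680, ops, Sam, 21, 6660, 9, fin), (6680, ops, Sam, 21, 8580, 6, fin), (6680, ops, Sam, 21, 960, 6, fin), (6680, qa, Ned, 14, 4060, 7, x3), (6680, qa, Ned, 14, 6660, 9, x3), (6680, qa, Ned, 14, 8580, 6, x3), (6680, qa, Ned, 14, 960, 6, x3), (6680, x1, Dee, 7, 4060, 7, bio), (6680, x1, Dee, 7, 4060, 7, cs), (6680, x1, Dee, 7, 4060, 7, hr), (6680, x1, Dee, 7, 6660, 9, bio), (6680, x1, Dee, 7, 6660, 9, cs), (6680, x1, Dee, 7, 6660, 9, hr), (6680, x1, Dee, 7, 8580, 6, bio), (6680, x1, Dee, 7, 8580, 6, cs), (6680, x1, Dee, 7, 8580, 6, hr), (6680, x1, Dee, 7, 960, 6, bio), (6680, x1, Dee, 7, 960, 6, cs), (6680, x1, Dee, 7, 960, 6, hr)}
Apply σ_{pid ≠ fin}; surviving tuples: {(6680, qa, Ned, 14, 4060, 7, x3), (6680, qa, Ned, 14, 6660, 9, x3), (6680, qa, Ned, 14, 8580, 6, x3), (6680, qa, Ned, 14, 960, 6, x3), (6680, x1, Dee, 7, 4060, 7, bio), (6680, x1, Dee, 7, 4060, 7, cs), (6680, x1, Dee, 7, 4060, 7, hr), (6680, x1, Dee, 7, 6660, 9, bio), (6680, x1, Dee, 7, 6660, 9, cs), (6680, x1, Dee, 7, 6660, 9, hr), (6680, x1, Dee, 7, 8580, 6, bio), (6680, x1, Dee, 7, 8580, 6, cs), (6680, x1, Dee, 7, 8580, 6, hr), (6680, x1, Dee, 7, 960, 6, bio), (6680, x1, Dee, 7, 960, 6, cs), (6680, x1, Dee, 7, 960, 6, hr)}
π[dept, pid, floor]: project onto (dept, pid, floor) (4 duplicate(s) eliminated) → {(qa, x3, 6), (qa, x3, 7), (qa, x3, 9), (x1, bio, 6), (x1, bio, 7), (x1, bio, 9), (x1, cs, 6), (x1, cs, 7), (x1, cs, 9), (x1, hr, 6), (x1, hr, 7), (x1, hr, 9)}

{(qa, x3, 6), (qa, x3, 7), (qa, x3, 9), (x1, bio, 6), (x1, bio, 7), (x1, bio, 9), (x1, cs, 6), (x1, cs, 7), (x1, cs, 9), (x1, hr, 6), (x1, hr, 7), (x1, hr, 9)}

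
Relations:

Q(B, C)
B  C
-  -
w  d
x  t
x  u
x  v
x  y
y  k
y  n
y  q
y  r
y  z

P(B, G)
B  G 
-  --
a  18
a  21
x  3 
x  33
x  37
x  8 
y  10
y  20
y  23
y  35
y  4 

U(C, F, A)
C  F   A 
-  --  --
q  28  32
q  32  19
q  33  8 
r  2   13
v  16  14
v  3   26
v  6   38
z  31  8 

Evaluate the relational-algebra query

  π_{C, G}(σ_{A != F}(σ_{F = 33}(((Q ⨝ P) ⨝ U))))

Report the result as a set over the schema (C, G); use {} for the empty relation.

Joining Q and P on B yields {(x, t, 3), (x, t, 33), (x, t, 37), (x, t, 8), (x, u, 3), (x, u, 33), (x, u, 37), (x, u, 8), (x, v, 3), (x, v, 33), (x, v, 37), (x, v, 8), (x, y, 3), (x, y, 33), (x, y, 37), (x, y, 8), (y, k, 10), (y, k, 20), (y, k, 23), (y, k, 35), (y, k, 4), (y, n, 10), (y, n, 20), (y, n, 23), (y, n, 35), (y, n, 4), (y, q, 10), (y, q, 20), (y, q, 23), (y, q, 35), (y, q, 4), (y, r, 10), (y, r, 20), (y, r, 23), (y, r, 35), (y, r, 4), (y, z, 10), (y, z, 20), (y, z, 23), (y, z, 35), (y, z, 4)}.
Joining (Q ⨝ P) and U on C yields {(x, v, 3, 16, 14), (x, v, 3, 3, 26), (x, v, 3, 6, 38), (x, v, 33, 16, 14), (x, v, 33, 3, 26), (x, v, 33, 6, 38), (x, v, 37, 16, 14), (x, v, 37, 3, 26), (x, v, 37, 6, 38), (x, v, 8, 16, 14), (x, v, 8, 3, 26), (x, v, 8, 6, 38), (y, q, 10, 28, 32), (y, q, 10, 32, 19), (y, q, 10, 33, 8), (y, q, 20, 28, 32), (y, q, 20, 32, 19), (y, q, 20, 33, 8), (y, q, 23, 28, 32), (y, q, 23, 32, 19), (y, q, 23, 33, 8), (y, q, 35, 28, 32), (y, q, 35, 32, 19), (y, q, 35, 33, 8), (y, q, 4, 28, 32), (y, q, 4, 32, 19), (y, q, 4, 33, 8), (y, r, 10, 2, 13), (y, r, 20, 2, 13), (y, r, 23, 2, 13), (y, r, 35, 2, 13), (y, r, 4, 2, 13), (y, z, 10, 31, 8), (y, z, 20, 31, 8), (y, z, 23, 31, 8), (y, z, 35, 31, 8), (y, z, 4, 31, 8)}.
Apply σ_{F = 33}; surviving tuples: {(y, q, 10, 33, 8), (y, q, 20, 33, 8), (y, q, 23, 33, 8), (y, q, 35, 33, 8), (y, q, 4, 33, 8)}
Apply σ_{A != F}; surviving tuples: {(y, q, 10, 33, 8), (y, q, 20, 33, 8), (y, q, 23, 33, 8), (y, q, 35, 33, 8), (y, q, 4, 33, 8)}
Projecting to C, G: {(q, 10), (q, 20), (q, 23), (q, 35), (q, 4)}

{(q, 10), (q, 20), (q, 23), (q, 35), (q, 4)}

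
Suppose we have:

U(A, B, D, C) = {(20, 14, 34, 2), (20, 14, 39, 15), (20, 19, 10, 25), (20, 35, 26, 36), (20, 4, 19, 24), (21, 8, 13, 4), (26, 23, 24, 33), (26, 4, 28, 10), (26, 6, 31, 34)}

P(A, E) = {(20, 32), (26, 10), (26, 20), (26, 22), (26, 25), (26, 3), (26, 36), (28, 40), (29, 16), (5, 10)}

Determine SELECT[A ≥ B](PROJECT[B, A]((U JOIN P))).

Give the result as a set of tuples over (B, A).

{(14, 20), (19, 20), (23, 26), (4, 20), (4, 26), (6, 26)}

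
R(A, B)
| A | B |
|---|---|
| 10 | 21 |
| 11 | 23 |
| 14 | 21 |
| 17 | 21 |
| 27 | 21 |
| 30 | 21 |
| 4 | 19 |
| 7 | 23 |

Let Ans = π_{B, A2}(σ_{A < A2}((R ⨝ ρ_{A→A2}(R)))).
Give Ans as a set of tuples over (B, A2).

{(21, 14), (21, 17), (21, 27), (21, 30), (23, 11)}

ρ[A→A2]: schema becomes (A2, B); tuples unchanged.
R ⋈ ρ_{A→A2}(R) (natural join on B): {(10, 21, 10), (10, 21, 14), (10, 21, 17), (10, 21, 27), (10, 21, 30), (11, 23, 11), (11, 23, 7), (14, 21, 10), (14, 21, 14), (14, 21, 17), (14, 21, 27), (14, 21, 30), (17, 21, 10), (17, 21, 14), (17, 21, 17), (17, 21, 27), (17, 21, 30), (27, 21, 10), (27, 21, 14), (27, 21, 17), (27, 21, 27), (27, 21, 30), (30, 21, 10), (30, 21, 14), (30, 21, 17), (30, 21, 27), (30, 21, 30), (4, 19, 4), (7, 23, 11), (7, 23, 7)}
σ[A < A2]: keep tuples satisfying A < A2 → {(10, 21, 14), (10, 21, 17), (10, 21, 27), (10, 21, 30), (14, 21, 17), (14, 21, 27), (14, 21, 30), (17, 21, 27), (17, 21, 30), (27, 21, 30), (7, 23, 11)}
Keep only column(s) B, A2 (6 duplicate(s) eliminated): {(21, 14), (21, 17), (21, 27), (21, 30), (23, 11)}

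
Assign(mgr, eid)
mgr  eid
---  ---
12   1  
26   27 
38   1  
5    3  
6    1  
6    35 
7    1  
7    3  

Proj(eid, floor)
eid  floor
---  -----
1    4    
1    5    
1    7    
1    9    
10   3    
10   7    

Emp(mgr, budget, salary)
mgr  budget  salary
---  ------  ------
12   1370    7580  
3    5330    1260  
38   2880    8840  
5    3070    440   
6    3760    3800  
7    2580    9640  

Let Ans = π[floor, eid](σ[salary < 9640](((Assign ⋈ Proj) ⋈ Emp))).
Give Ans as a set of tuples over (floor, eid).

{(4, 1), (5, 1), (7, 1), (9, 1)}

Assign ⋈ Proj (natural join on eid): {(12, 1, 4), (12, 1, 5), (12, 1, 7), (12, 1, 9), (38, 1, 4), (38, 1, 5), (38, 1, 7), (38, 1, 9), (6, 1, 4), (6, 1, 5), (6, 1, 7), (6, 1, 9), (7, 1, 4), (7, 1, 5), (7, 1, 7), (7, 1, 9)}
(Assign ⋈ Proj) ⋈ Emp (natural join on mgr): {(12, 1, 4, 1370, 7580), (12, 1, 5, 1370, 7580), (12, 1, 7, 1370, 7580), (12, 1, 9, 1370, 7580), (38, 1, 4, 2880, 8840), (38, 1, 5, 2880, 8840), (38, 1, 7, 2880, 8840), (38, 1, 9, 2880, 8840), (6, 1, 4, 3760, 3800), (6, 1, 5, 3760, 3800), (6, 1, 7, 3760, 3800), (6, 1, 9, 3760, 3800), (7, 1, 4, 2580, 9640), (7, 1, 5, 2580, 9640), (7, 1, 7, 2580, 9640), (7, 1, 9, 2580, 9640)}
Apply σ_{salary < 9640}; surviving tuples: {(12, 1, 4, 1370, 7580), (12, 1, 5, 1370, 7580), (12, 1, 7, 1370, 7580), (12, 1, 9, 1370, 7580), (38, 1, 4, 2880, 8840), (38, 1, 5, 2880, 8840), (38, 1, 7, 2880, 8840), (38, 1, 9, 2880, 8840), (6, 1, 4, 3760, 3800), (6, 1, 5, 3760, 3800), (6, 1, 7, 3760, 3800), (6, 1, 9, 3760, 3800)}
π_{floor, eid} gives {(4, 1), (5, 1), (7, 1), (9, 1)} (8 duplicate(s) eliminated).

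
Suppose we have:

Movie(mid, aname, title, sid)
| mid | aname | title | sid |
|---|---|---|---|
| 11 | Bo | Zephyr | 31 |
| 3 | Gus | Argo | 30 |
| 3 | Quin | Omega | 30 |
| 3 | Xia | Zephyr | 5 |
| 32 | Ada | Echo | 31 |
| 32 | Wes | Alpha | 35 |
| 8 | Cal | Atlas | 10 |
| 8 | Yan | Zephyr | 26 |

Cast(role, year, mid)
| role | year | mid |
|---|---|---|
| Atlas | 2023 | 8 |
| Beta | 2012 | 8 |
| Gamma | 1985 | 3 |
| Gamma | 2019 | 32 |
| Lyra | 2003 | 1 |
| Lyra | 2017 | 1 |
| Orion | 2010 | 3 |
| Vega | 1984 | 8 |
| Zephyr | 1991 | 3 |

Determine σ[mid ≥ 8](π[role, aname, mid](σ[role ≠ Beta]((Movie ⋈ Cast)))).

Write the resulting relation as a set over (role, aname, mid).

Joining Movie and Cast on mid yields {(3, Gus, Argo, 30, Gamma, 1985), (3, Gus, Argo, 30, Orion, 2010), (3, Gus, Argo, 30, Zephyr, 1991), (3, Quin, Omega, 30, Gamma, 1985), (3, Quin, Omega, 30, Orion, 2010), (3, Quin, Omega, 30, Zephyr, 1991), (3, Xia, Zephyr, 5, Gamma, 1985), (3, Xia, Zephyr, 5, Orion, 2010), (3, Xia, Zephyr, 5, Zephyr, 1991), (32, Ada, Echo, 31, Gamma, 2019), (32, Wes, Alpha, 35, Gamma, 2019), (8, Cal, Atlas, 10, Atlas, 2023), (8, Cal, Atlas, 10, Beta, 2012), (8, Cal, Atlas, 10, Vega, 1984), (8, Yan, Zephyr, 26, Atlas, 2023), (8, Yan, Zephyr, 26, Beta, 2012), (8, Yan, Zephyr, 26, Vega, 1984)}.
Selection role ≠ Beta: {(3, Gus, Argo, 30, Gamma, 1985), (3, Gus, Argo, 30, Orion, 2010), (3, Gus, Argo, 30, Zephyr, 1991), (3, Quin, Omega, 30, Gamma, 1985), (3, Quin, Omega, 30, Orion, 2010), (3, Quin, Omega, 30, Zephyr, 1991), (3, Xia, Zephyr, 5, Gamma, 1985), (3, Xia, Zephyr, 5, Orion, 2010), (3, Xia, Zephyr, 5, Zephyr, 1991), (32, Ada, Echo, 31, Gamma, 2019), (32, Wes, Alpha, 35, Gamma, 2019), (8, Cal, Atlas, 10, Atlas, 2023), (8, Cal, Atlas, 10, Vega, 1984), (8, Yan, Zephyr, 26, Atlas, 2023), (8, Yan, Zephyr, 26, Vega, 1984)}
π[role, aname, mid]: project onto (role, aname, mid) → {(Atlas, Cal, 8), (Atlas, Yan, 8), (Gamma, Ada, 32), (Gamma, Gus, 3), (Gamma, Quin, 3), (Gamma, Wes, 32), (Gamma, Xia, 3), (Orion, Gus, 3), (Orion, Quin, 3), (Orion, Xia, 3), (Vega, Cal, 8), (Vega, Yan, 8), (Zephyr, Gus, 3), (Zephyr, Quin, 3), (Zephyr, Xia, 3)}
Selection mid ≥ 8: {(Atlas, Cal, 8), (Atlas, Yan, 8), (Gamma, Ada, 32), (Gamma, Wes, 32), (Vega, Cal, 8), (Vega, Yan, 8)}

{(Atlas, Cal, 8), (Atlas, Yan, 8), (Gamma, Ada, 32), (Gamma, Wes, 32), (Vega, Cal, 8), (Vega, Yan, 8)}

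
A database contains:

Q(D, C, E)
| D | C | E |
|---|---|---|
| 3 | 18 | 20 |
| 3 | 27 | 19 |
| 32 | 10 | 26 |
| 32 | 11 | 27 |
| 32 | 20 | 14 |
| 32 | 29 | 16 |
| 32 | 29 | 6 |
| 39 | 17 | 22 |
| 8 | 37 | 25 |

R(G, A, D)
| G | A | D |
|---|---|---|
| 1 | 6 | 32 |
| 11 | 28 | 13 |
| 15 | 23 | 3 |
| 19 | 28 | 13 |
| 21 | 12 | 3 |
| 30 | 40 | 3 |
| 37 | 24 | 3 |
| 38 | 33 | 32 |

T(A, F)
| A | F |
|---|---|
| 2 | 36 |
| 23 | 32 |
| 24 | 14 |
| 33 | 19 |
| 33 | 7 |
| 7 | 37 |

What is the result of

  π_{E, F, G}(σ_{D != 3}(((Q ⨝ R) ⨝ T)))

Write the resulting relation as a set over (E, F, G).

Natural join on D: {(3, 18, 20, 15, 23), (3, 18, 20, 21, 12), (3, 18, 20, 30, 40), (3, 18, 20, 37, 24), (3, 27, 19, 15, 23), (3, 27, 19, 21, 12), (3, 27, 19, 30, 40), (3, 27, 19, 37, 24), (32, 10, 26, 1, 6), (32, 10, 26, 38, 33), (32, 11, 27, 1, 6), (32, 11, 27, 38, 33), (32, 20, 14, 1, 6), (32, 20, 14, 38, 33), (32, 29, 16, 1, 6), (32, 29, 16, 38, 33), (32, 29, 6, 1, 6), (32, 29, 6, 38, 33)}
Natural join on A: {(3, 18, 20, 15, 23, 32), (3, 18, 20, 37, 24, 14), (3, 27, 19, 15, 23, 32), (3, 27, 19, 37, 24, 14), (32, 10, 26, 38, 33, 19), (32, 10, 26, 38, 33, 7), (32, 11, 27, 38, 33, 19), (32, 11, 27, 38, 33, 7), (32, 20, 14, 38, 33, 19), (32, 20, 14, 38, 33, 7), (32, 29, 16, 38, 33, 19), (32, 29, 16, 38, 33, 7), (32, 29, 6, 38, 33, 19), (32, 29, 6, 38, 33, 7)}
Apply σ_{D != 3}; surviving tuples: {(32, 10, 26, 38, 33, 19), (32, 10, 26, 38, 33, 7), (32, 11, 27, 38, 33, 19), (32, 11, 27, 38, 33, 7), (32, 20, 14, 38, 33, 19), (32, 20, 14, 38, 33, 7), (32, 29, 16, 38, 33, 19), (32, 29, 16, 38, 33, 7), (32, 29, 6, 38, 33, 19), (32, 29, 6, 38, 33, 7)}
Projecting to E, F, G: {(14, 19, 38), (14, 7, 38), (16, 19, 38), (16, 7, 38), (26, 19, 38), (26, 7, 38), (27, 19, 38), (27, 7, 38), (6, 19, 38), (6, 7, 38)}

{(14, 19, 38), (14, 7, 38), (16, 19, 38), (16, 7, 38), (26, 19, 38), (26, 7, 38), (27, 19, 38), (27, 7, 38), (6, 19, 38), (6, 7, 38)}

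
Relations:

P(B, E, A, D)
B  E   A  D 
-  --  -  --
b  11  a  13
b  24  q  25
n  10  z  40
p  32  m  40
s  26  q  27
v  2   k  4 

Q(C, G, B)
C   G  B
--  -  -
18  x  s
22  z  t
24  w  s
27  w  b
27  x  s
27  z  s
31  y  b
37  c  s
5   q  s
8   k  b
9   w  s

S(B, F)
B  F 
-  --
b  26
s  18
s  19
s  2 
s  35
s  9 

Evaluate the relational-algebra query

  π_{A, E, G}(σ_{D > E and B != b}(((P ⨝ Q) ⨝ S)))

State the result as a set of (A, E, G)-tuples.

{(q, 26, c), (q, 26, q), (q, 26, w), (q, 26, x), (q, 26, z)}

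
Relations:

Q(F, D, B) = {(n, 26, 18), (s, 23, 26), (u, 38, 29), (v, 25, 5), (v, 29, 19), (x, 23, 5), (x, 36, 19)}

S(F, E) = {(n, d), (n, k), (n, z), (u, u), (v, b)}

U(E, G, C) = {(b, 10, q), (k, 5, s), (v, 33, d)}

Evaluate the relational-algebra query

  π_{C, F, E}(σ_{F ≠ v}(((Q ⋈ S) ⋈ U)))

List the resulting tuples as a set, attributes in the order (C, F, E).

{(s, n, k)}

Natural join on F: {(n, 26, 18, d), (n, 26, 18, k), (n, 26, 18, z), (u, 38, 29, u), (v, 25, 5, b), (v, 29, 19, b)}
Natural join on E: {(n, 26, 18, k, 5, s), (v, 25, 5, b, 10, q), (v, 29, 19, b, 10, q)}
σ[F ≠ v]: keep tuples satisfying F ≠ v → {(n, 26, 18, k, 5, s)}
Projecting to C, F, E: {(s, n, k)}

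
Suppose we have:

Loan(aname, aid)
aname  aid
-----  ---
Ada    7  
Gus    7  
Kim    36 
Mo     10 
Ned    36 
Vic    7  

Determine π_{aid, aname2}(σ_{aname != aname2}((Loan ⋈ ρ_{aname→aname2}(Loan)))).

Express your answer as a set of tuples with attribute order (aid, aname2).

ρ[aname→aname2]: schema becomes (aname2, aid); tuples unchanged.
Joining Loan and ρ_{aname→aname2}(Loan) on aid yields {(Ada, 7, Ada), (Ada, 7, Gus), (Ada, 7, Vic), (Gus, 7, Ada), (Gus, 7, Gus), (Gus, 7, Vic), (Kim, 36, Kim), (Kim, 36, Ned), (Mo, 10, Mo), (Ned, 36, Kim), (Ned, 36, Ned), (Vic, 7, Ada), (Vic, 7, Gus), (Vic, 7, Vic)}.
Selection aname != aname2: {(Ada, 7, Gus), (Ada, 7, Vic), (Gus, 7, Ada), (Gus, 7, Vic), (Kim, 36, Ned), (Ned, 36, Kim), (Vic, 7, Ada), (Vic, 7, Gus)}
Keep only column(s) aid, aname2 (3 duplicate(s) eliminated): {(36, Kim), (36, Ned), (7, Ada), (7, Gus), (7, Vic)}

{(36, Kim), (36, Ned), (7, Ada), (7, Gus), (7, Vic)}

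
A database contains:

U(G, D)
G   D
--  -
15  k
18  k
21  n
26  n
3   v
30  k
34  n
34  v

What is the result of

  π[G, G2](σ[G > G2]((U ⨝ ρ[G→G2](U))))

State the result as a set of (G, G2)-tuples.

{(18, 15), (26, 21), (30, 15), (30, 18), (34, 21), (34, 26), (34, 3)}

ρ[G→G2]: schema becomes (G2, D); tuples unchanged.
Natural join on D: {(15, k, 15), (15, k, 18), (15, k, 30), (18, k, 15), (18, k, 18), (18, k, 30), (21, n, 21), (21, n, 26), (21, n, 34), (26, n, 21), (26, n, 26), (26, n, 34), (3, v, 3), (3, v, 34), (30, k, 15), (30, k, 18), (30, k, 30), (34, n, 21), (34, n, 26), (34, n, 34), (34, v, 3), (34, v, 34)}
Filtering on G > G2 leaves {(18, k, 15), (26, n, 21), (30, k, 15), (30, k, 18), (34, n, 21), (34, n, 26), (34, v, 3)}.
π[G, G2]: project onto (G, G2) → {(18, 15), (26, 21), (30, 15), (30, 18), (34, 21), (34, 26), (34, 3)}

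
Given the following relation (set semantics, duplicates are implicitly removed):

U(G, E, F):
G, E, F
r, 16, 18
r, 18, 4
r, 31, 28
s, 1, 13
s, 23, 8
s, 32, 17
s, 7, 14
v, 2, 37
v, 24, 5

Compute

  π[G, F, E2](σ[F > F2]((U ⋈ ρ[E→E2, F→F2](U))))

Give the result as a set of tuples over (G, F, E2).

{(r, 18, 18), (r, 28, 16), (r, 28, 18), (s, 13, 23), (s, 14, 1), (s, 14, 23), (s, 17, 1), (s, 17, 23), (s, 17, 7), (v, 37, 24)}

ρ[E→E2, F→F2]: schema becomes (G, E2, F2); tuples unchanged.
Joining U and ρ[E→E2, F→F2](U) on G yields {(r, 16, 18, 16, 18), (r, 16, 18, 18, 4), (r, 16, 18, 31, 28), (r, 18, 4, 16, 18), (r, 18, 4, 18, 4), (r, 18, 4, 31, 28), (r, 31, 28, 16, 18), (r, 31, 28, 18, 4), (r, 31, 28, 31, 28), (s, 1, 13, 1, 13), (s, 1, 13, 23, 8), (s, 1, 13, 32, 17), (s, 1, 13, 7, 14), (s, 23, 8, 1, 13), (s, 23, 8, 23, 8), (s, 23, 8, 32, 17), (s, 23, 8, 7, 14), (s, 32, 17, 1, 13), (s, 32, 17, 23, 8), (s, 32, 17, 32, 17), (s, 32, 17, 7, 14), (s, 7, 14, 1, 13), (s, 7, 14, 23, 8), (s, 7, 14, 32, 17), (s, 7, 14, 7, 14), (v, 2, 37, 2, 37), (v, 2, 37, 24, 5), (v, 24, 5, 2, 37), (v, 24, 5, 24, 5)}.
σ[F > F2]: keep tuples satisfying F > F2 → {(r, 16, 18, 18, 4), (r, 31, 28, 16, 18), (r, 31, 28, 18, 4), (s, 1, 13, 23, 8), (s, 32, 17, 1, 13), (s, 32, 17, 23, 8), (s, 32, 17, 7, 14), (s, 7, 14, 1, 13), (s, 7, 14, 23, 8), (v, 2, 37, 24, 5)}
Keep only column(s) G, F, E2: {(r, 18, 18), (r, 28, 16), (r, 28, 18), (s, 13, 23), (s, 14, 1), (s, 14, 23), (s, 17, 1), (s, 17, 23), (s, 17, 7), (v, 37, 24)}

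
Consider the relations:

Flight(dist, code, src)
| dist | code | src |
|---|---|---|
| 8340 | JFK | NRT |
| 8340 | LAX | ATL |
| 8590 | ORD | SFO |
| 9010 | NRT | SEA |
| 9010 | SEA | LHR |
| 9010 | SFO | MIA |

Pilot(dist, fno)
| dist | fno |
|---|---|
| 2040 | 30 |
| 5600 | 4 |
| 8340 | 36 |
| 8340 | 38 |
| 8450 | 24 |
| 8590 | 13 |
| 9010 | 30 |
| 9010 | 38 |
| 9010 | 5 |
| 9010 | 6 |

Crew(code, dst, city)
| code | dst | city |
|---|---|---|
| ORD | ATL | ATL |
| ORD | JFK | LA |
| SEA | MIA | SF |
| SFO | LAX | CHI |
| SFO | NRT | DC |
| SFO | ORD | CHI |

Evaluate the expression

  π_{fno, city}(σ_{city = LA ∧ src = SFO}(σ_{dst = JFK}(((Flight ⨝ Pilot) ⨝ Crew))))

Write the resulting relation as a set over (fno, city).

Joining Flight and Pilot on dist yields {(8340, JFK, NRT, 36), (8340, JFK, NRT, 38), (8340, LAX, ATL, 36), (8340, LAX, ATL, 38), (8590, ORD, SFO, 13), (9010, NRT, SEA, 30), (9010, NRT, SEA, 38), (9010, NRT, SEA, 5), (9010, NRT, SEA, 6), (9010, SEA, LHR, 30), (9010, SEA, LHR, 38), (9010, SEA, LHR, 5), (9010, SEA, LHR, 6), (9010, SFO, MIA, 30), (9010, SFO, MIA, 38), (9010, SFO, MIA, 5), (9010, SFO, MIA, 6)}.
Joining (Flight ⨝ Pilot) and Crew on code yields {(8590, ORD, SFO, 13, ATL, ATL), (8590, ORD, SFO, 13, JFK, LA), (9010, SEA, LHR, 30, MIA, SF), (9010, SEA, LHR, 38, MIA, SF), (9010, SEA, LHR, 5, MIA, SF), (9010, SEA, LHR, 6, MIA, SF), (9010, SFO, MIA, 30, LAX, CHI), (9010, SFO, MIA, 30, NRT, DC), (9010, SFO, MIA, 30, ORD, CHI), (9010, SFO, MIA, 38, LAX, CHI), (9010, SFO, MIA, 38, NRT, DC), (9010, SFO, MIA, 38, ORD, CHI), (9010, SFO, MIA, 5, LAX, CHI), (9010, SFO, MIA, 5, NRT, DC), (9010, SFO, MIA, 5, ORD, CHI), (9010, SFO, MIA, 6, LAX, CHI), (9010, SFO, MIA, 6, NRT, DC), (9010, SFO, MIA, 6, ORD, CHI)}.
Filtering on dst = JFK leaves {(8590, ORD, SFO, 13, JFK, LA)}.
Filtering on city = LA ∧ src = SFO leaves {(8590, ORD, SFO, 13, JFK, LA)}.
Projecting to fno, city: {(13, LA)}

{(13, LA)}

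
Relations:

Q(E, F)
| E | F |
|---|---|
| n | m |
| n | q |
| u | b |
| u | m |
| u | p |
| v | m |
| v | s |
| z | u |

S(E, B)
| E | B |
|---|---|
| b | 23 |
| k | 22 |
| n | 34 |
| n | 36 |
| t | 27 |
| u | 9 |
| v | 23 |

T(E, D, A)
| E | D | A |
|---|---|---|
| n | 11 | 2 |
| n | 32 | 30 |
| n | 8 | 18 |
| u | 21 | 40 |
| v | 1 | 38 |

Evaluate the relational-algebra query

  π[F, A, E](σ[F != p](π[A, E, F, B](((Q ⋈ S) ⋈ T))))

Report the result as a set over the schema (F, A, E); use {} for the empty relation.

Q ⋈ S (natural join on E): {(n, m, 34), (n, m, 36), (n, q, 34), (n, q, 36), (u, b, 9), (u, m, 9), (u, p, 9), (v, m, 23), (v, s, 23)}
(Q ⋈ S) ⋈ T (natural join on E): {(n, m, 34, 11, 2), (n, m, 34, 32, 30), (n, m, 34, 8, 18), (n, m, 36, 11, 2), (n, m, 36, 32, 30), (n, m, 36, 8, 18), (n, q, 34, 11, 2), (n, q, 34, 32, 30), (n, q, 34, 8, 18), (n, q, 36, 11, 2), (n, q, 36, 32, 30), (n, q, 36, 8, 18), (u, b, 9, 21, 40), (u, m, 9, 21, 40), (u, p, 9, 21, 40), (v, m, 23, 1, 38), (v, s, 23, 1, 38)}
π_{A, E, F, B} gives {(18, n, m, 34), (18, n, m, 36), (18, n, q, 34), (18, n, q, 36), (2, n, m, 34), (2, n, m, 36), (2, n, q, 34), (2, n, q, 36), (30, n, m, 34), (30, n, m, 36), (30, n, q, 34), (30, n, q, 36), (38, v, m, 23), (38, v, s, 23), (40, u, b, 9), (40, u, m, 9), (40, u, p, 9)}.
Filtering on F != p leaves {(18, n, m, 34), (18, n, m, 36), (18, n, q, 34), (18, n, q, 36), (2, n, m, 34), (2, n, m, 36), (2, n, q, 34), (2, n, q, 36), (30, n, m, 34), (30, n, m, 36), (30, n, q, 34), (30, n, q, 36), (38, v, m, 23), (38, v, s, 23), (40, u, b, 9), (40, u, m, 9)}.
π_{F, A, E} gives {(b, 40, u), (m, 18, n), (m, 2, n), (m, 30, n), (m, 38, v), (m, 40, u), (q, 18, n), (q, 2, n), (q, 30, n), (s, 38, v)} (6 duplicate(s) eliminated).

{(b, 40, u), (m, 18, n), (m, 2, n), (m, 30, n), (m, 38, v), (m, 40, u), (q, 18, n), (q, 2, n), (q, 30, n), (s, 38, v)}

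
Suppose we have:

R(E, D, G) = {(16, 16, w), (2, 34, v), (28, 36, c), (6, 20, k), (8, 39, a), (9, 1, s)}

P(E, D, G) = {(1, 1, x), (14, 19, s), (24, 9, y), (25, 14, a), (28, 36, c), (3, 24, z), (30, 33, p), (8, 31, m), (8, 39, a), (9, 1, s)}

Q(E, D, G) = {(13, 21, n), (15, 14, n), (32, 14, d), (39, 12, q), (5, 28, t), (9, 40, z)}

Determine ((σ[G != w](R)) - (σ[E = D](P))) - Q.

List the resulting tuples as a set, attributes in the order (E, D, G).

{(2, 34, v), (28, 36, c), (6, 20, k), (8, 39, a), (9, 1, s)}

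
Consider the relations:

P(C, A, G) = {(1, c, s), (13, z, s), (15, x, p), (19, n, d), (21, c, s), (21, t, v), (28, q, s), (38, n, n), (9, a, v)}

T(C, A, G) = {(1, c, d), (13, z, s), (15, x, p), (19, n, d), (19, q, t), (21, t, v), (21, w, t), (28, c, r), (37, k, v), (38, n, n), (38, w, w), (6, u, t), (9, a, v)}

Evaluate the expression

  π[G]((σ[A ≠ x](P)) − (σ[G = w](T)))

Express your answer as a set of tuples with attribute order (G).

{d, n, s, v}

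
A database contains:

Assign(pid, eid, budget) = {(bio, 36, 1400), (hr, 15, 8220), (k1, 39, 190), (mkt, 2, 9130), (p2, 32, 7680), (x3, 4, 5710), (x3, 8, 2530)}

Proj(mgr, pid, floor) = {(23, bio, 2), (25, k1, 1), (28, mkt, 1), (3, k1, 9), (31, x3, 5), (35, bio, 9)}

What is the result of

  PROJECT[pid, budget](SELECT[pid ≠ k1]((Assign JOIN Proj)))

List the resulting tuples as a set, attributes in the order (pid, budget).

Joining Assign and Proj on pid yields {(bio, 36, 1400, 23, 2), (bio, 36, 1400, 35, 9), (k1, 39, 190, 25, 1), (k1, 39, 190, 3, 9), (mkt, 2, 9130, 28, 1), (x3, 4, 5710, 31, 5), (x3, 8, 2530, 31, 5)}.
Apply σ_{pid ≠ k1}; surviving tuples: {(bio, 36, 1400, 23, 2), (bio, 36, 1400, 35, 9), (mkt, 2, 9130, 28, 1), (x3, 4, 5710, 31, 5), (x3, 8, 2530, 31, 5)}
Projecting to pid, budget (1 duplicate(s) eliminated): {(bio, 1400), (mkt, 9130), (x3, 2530), (x3, 5710)}

{(bio, 1400), (mkt, 9130), (x3, 2530), (x3, 5710)}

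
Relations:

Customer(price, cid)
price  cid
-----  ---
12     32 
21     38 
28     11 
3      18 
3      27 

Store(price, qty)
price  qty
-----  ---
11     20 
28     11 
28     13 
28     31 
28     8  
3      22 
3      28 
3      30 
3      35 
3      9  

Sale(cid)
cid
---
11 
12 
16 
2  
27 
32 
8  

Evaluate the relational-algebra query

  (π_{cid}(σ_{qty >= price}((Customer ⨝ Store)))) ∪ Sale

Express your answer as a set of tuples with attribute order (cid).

{11, 12, 16, 18, 2, 27, 32, 8}

Customer ⋈ Store (natural join on price): {(28, 11, 11), (28, 11, 13), (28, 11, 31), (28, 11, 8), (3, 18, 22), (3, 18, 28), (3, 18, 30), (3, 18, 35), (3, 18, 9), (3, 27, 22), (3, 27, 28), (3, 27, 30), (3, 27, 35), (3, 27, 9)}
Filtering on qty >= price leaves {(28, 11, 31), (3, 18, 22), (3, 18, 28), (3, 18, 30), (3, 18, 35), (3, 18, 9), (3, 27, 22), (3, 27, 28), (3, 27, 30), (3, 27, 35), (3, 27, 9)}.
Keep only column(s) cid (8 duplicate(s) eliminated): {11, 18, 27}
Taking the union: {11, 12, 16, 18, 2, 27, 32, 8}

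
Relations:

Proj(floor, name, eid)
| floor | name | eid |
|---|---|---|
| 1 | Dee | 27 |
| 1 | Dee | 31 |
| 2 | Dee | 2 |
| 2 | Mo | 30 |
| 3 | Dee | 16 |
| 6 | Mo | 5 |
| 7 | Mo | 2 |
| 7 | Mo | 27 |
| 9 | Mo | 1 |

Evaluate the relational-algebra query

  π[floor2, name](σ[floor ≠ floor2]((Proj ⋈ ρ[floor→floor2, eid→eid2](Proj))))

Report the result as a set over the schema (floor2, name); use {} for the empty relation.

ρ[floor→floor2, eid→eid2]: schema becomes (floor2, name, eid2); tuples unchanged.
Natural join on name: {(1, Dee, 27, 1, 27), (1, Dee, 27, 1, 31), (1, Dee, 27, 2, 2), (1, Dee, 27, 3, 16), (1, Dee, 31, 1, 27), (1, Dee, 31, 1, 31), (1, Dee, 31, 2, 2), (1, Dee, 31, 3, 16), (2, Dee, 2, 1, 27), (2, Dee, 2, 1, 31), (2, Dee, 2, 2, 2), (2, Dee, 2, 3, 16), (2, Mo, 30, 2, 30), (2, Mo, 30, 6, 5), (2, Mo, 30, 7, 2), (2, Mo, 30, 7, 27), (2, Mo, 30, 9, 1), (3, Dee, 16, 1, 27), (3, Dee, 16, 1, 31), (3, Dee, 16, 2, 2), (3, Dee, 16, 3, 16), (6, Mo, 5, 2, 30), (6, Mo, 5, 6, 5), (6, Mo, 5, 7, 2), (6, Mo, 5, 7, 27), (6, Mo, 5, 9, 1), (7, Mo, 2, 2, 30), (7, Mo, 2, 6, 5), (7, Mo, 2, 7, 2), (7, Mo, 2, 7, 27), (7, Mo, 2, 9, 1), (7, Mo, 27, 2, 30), (7, Mo, 27, 6, 5), (7, Mo, 27, 7, 2), (7, Mo, 27, 7, 27), (7, Mo, 27, 9, 1), (9, Mo, 1, 2, 30), (9, Mo, 1, 6, 5), (9, Mo, 1, 7, 2), (9, Mo, 1, 7, 27), (9, Mo, 1, 9, 1)}
σ[floor ≠ floor2]: keep tuples satisfying floor ≠ floor2 → {(1, Dee, 27, 2, 2), (1, Dee, 27, 3, 16), (1, Dee, 31, 2, 2), (1, Dee, 31, 3, 16), (2, Dee, 2, 1, 27), (2, Dee, 2, 1, 31), (2, Dee, 2, 3, 16), (2, Mo, 30, 6, 5), (2, Mo, 30, 7, 2), (2, Mo, 30, 7, 27), (2, Mo, 30, 9, 1), (3, Dee, 16, 1, 27), (3, Dee, 16, 1, 31), (3, Dee, 16, 2, 2), (6, Mo, 5, 2, 30), (6, Mo, 5, 7, 2), (6, Mo, 5, 7, 27), (6, Mo, 5, 9, 1), (7, Mo, 2, 2, 30), (7, Mo, 2, 6, 5), (7, Mo, 2, 9, 1), (7, Mo, 27, 2, 30), (7, Mo, 27, 6, 5), (7, Mo, 27, 9, 1), (9, Mo, 1, 2, 30), (9, Mo, 1, 6, 5), (9, Mo, 1, 7, 2), (9, Mo, 1, 7, 27)}
Keep only column(s) floor2, name (21 duplicate(s) eliminated): {(1, Dee), (2, Dee), (2, Mo), (3, Dee), (6, Mo), (7, Mo), (9, Mo)}

{(1, Dee), (2, Dee), (2, Mo), (3, Dee), (6, Mo), (7, Mo), (9, Mo)}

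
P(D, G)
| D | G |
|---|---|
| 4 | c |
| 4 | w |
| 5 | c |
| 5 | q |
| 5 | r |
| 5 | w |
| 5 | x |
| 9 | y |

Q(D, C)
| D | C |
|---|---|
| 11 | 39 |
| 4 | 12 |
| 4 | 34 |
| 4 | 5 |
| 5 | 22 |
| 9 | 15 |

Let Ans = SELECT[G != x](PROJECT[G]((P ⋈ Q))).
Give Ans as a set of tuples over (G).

{c, q, r, w, y}

Joining P and Q on D yields {(4, c, 12), (4, c, 34), (4, c, 5), (4, w, 12), (4, w, 34), (4, w, 5), (5, c, 22), (5, q, 22), (5, r, 22), (5, w, 22), (5, x, 22), (9, y, 15)}.
Keep only column(s) G (6 duplicate(s) eliminated): {c, q, r, w, x, y}
Apply σ_{G != x}; surviving tuples: {c, q, r, w, y}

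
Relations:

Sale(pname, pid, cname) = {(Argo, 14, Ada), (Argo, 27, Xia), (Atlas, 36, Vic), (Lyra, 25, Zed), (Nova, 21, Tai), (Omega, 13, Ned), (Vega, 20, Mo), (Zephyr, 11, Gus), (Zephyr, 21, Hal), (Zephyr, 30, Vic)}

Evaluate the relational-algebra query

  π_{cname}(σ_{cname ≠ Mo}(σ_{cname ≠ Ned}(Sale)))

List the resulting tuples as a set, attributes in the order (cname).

{Ada, Gus, Hal, Tai, Vic, Xia, Zed}

σ[cname ≠ Ned]: keep tuples satisfying cname ≠ Ned → {(Argo, 14, Ada), (Argo, 27, Xia), (Atlas, 36, Vic), (Lyra, 25, Zed), (Nova, 21, Tai), (Vega, 20, Mo), (Zephyr, 11, Gus), (Zephyr, 21, Hal), (Zephyr, 30, Vic)}
σ[cname ≠ Mo]: keep tuples satisfying cname ≠ Mo → {(Argo, 14, Ada), (Argo, 27, Xia), (Atlas, 36, Vic), (Lyra, 25, Zed), (Nova, 21, Tai), (Zephyr, 11, Gus), (Zephyr, 21, Hal), (Zephyr, 30, Vic)}
π_{cname} gives {Ada, Gus, Hal, Tai, Vic, Xia, Zed} (1 duplicate(s) eliminated).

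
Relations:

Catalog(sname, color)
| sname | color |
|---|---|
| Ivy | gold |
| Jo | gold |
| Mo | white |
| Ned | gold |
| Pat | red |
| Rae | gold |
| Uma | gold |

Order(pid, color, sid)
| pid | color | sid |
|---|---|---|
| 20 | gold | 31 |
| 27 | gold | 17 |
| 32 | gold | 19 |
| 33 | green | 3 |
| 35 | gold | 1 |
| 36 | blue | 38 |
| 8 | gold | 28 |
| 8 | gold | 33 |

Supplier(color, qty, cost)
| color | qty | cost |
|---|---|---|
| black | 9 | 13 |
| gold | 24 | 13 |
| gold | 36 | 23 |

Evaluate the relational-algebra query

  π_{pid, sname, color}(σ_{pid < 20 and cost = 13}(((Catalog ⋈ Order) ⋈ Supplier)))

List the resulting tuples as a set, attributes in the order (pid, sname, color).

Joining Catalog and Order on color yields {(Ivy, gold, 20, 31), (Ivy, gold, 27, 17), (Ivy, gold, 32, 19), (Ivy, gold, 35, 1), (Ivy, gold, 8, 28), (Ivy, gold, 8, 33), (Jo, gold, 20, 31), (Jo, gold, 27, 17), (Jo, gold, 32, 19), (Jo, gold, 35, 1), (Jo, gold, 8, 28), (Jo, gold, 8, 33), (Ned, gold, 20, 31), (Ned, gold, 27, 17), (Ned, gold, 32, 19), (Ned, gold, 35, 1), (Ned, gold, 8, 28), (Ned, gold, 8, 33), (Rae, gold, 20, 31), (Rae, gold, 27, 17), (Rae, gold, 32, 19), (Rae, gold, 35, 1), (Rae, gold, 8, 28), (Rae, gold, 8, 33), (Uma, gold, 20, 31), (Uma, gold, 27, 17), (Uma, gold, 32, 19), (Uma, gold, 35, 1), (Uma, gold, 8, 28), (Uma, gold, 8, 33)}.
Joining (Catalog ⋈ Order) and Supplier on color yields {(Ivy, gold, 20, 31, 24, 13), (Ivy, gold, 20, 31, 36, 23), (Ivy, gold, 27, 17, 24, 13), (Ivy, gold, 27, 17, 36, 23), (Ivy, gold, 32, 19, 24, 13), (Ivy, gold, 32, 19, 36, 23), (Ivy, gold, 35, 1, 24, 13), (Ivy, gold, 35, 1, 36, 23), (Ivy, gold, 8, 28, 24, 13), (Ivy, gold, 8, 28, 36, 23), (Ivy, gold, 8, 33, 24, 13), (Ivy, gold, 8, 33, 36, 23), (Jo, gold, 20, 31, 24, 13), (Jo, gold, 20, 31, 36, 23), (Jo, gold, 27, 17, 24, 13), (Jo, gold, 27, 17, 36, 23), (Jo, gold, 32, 19, 24, 13), (Jo, gold, 32, 19, 36, 23), (Jo, gold, 35, 1, 24, 13), (Jo, gold, 35, 1, 36, 23), (Jo, gold, 8, 28, 24, 13), (Jo, gold, 8, 28, 36, 23), (Jo, gold, 8, 33, 24, 13), (Jo, gold, 8, 33, 36, 23), (Ned, gold, 20, 31, 24, 13), (Ned, gold, 20, 31, 36, 23), (Ned, gold, 27, 17, 24, 13), (Ned, gold, 27, 17, 36, 23), (Ned, gold, 32, 19, 24, 13), (Ned, gold, 32, 19, 36, 23), (Ned, gold, 35, 1, 24, 13), (Ned, gold, 35, 1, 36, 23), (Ned, gold, 8, 28, 24, 13), (Ned, gold, 8, 28, 36, 23), (Ned, gold, 8, 33, 24, 13), (Ned, gold, 8, 33, 36, 23), (Rae, gold, 20, 31, 24, 13), (Rae, gold, 20, 31, 36, 23), (Rae, gold, 27, 17, 24, 13), (Rae, gold, 27, 17, 36, 23), (Rae, gold, 32, 19, 24, 13), (Rae, gold, 32, 19, 36, 23), (Rae, gold, 35, 1, 24, 13), (Rae, gold, 35, 1, 36, 23), (Rae, gold, 8, 28, 24, 13), (Rae, gold, 8, 28, 36, 23), (Rae, gold, 8, 33, 24, 13), (Rae, gold, 8, 33, 36, 23), (Uma, gold, 20, 31, 24, 13), (Uma, gold, 20, 31, 36, 23), (Uma, gold, 27, 17, 24, 13), (Uma, gold, 27, 17, 36, 23), (Uma, gold, 32, 19, 24, 13), (Uma, gold, 32, 19, 36, 23), (Uma, gold, 35, 1, 24, 13), (Uma, gold, 35, 1, 36, 23), (Uma, gold, 8, 28, 24, 13), (Uma, gold, 8, 28, 36, 23), (Uma, gold, 8, 33, 24, 13), (Uma, gold, 8, 33, 36, 23)}.
Apply σ_{pid < 20 and cost = 13}; surviving tuples: {(Ivy, gold, 8, 28, 24, 13), (Ivy, gold, 8, 33, 24, 13), (Jo, gold, 8, 28, 24, 13), (Jo, gold, 8, 33, 24, 13), (Ned, gold, 8, 28, 24, 13), (Ned, gold, 8, 33, 24, 13), (Rae, gold, 8, 28, 24, 13), (Rae, gold, 8, 33, 24, 13), (Uma, gold, 8, 28, 24, 13), (Uma, gold, 8, 33, 24, 13)}
π[pid, sname, color]: project onto (pid, sname, color) (5 duplicate(s) eliminated) → {(8, Ivy, gold), (8, Jo, gold), (8, Ned, gold), (8, Rae, gold), (8, Uma, gold)}

{(8, Ivy, gold), (8, Jo, gold), (8, Ned, gold), (8, Rae, gold), (8, Uma, gold)}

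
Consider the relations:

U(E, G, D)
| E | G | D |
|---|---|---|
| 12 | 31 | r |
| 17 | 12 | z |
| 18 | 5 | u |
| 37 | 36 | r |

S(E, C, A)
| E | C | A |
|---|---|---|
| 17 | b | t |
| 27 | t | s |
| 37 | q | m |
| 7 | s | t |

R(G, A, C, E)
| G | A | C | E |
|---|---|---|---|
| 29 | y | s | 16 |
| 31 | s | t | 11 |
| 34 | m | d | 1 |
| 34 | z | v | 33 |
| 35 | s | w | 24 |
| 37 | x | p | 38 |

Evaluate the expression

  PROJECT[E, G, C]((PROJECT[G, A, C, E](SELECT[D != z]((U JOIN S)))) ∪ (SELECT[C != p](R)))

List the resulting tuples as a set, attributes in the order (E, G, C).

U ⋈ S (natural join on E): {(17, 12, z, b, t), (37, 36, r, q, m)}
σ[D != z]: keep tuples satisfying D != z → {(37, 36, r, q, m)}
π_{G, A, C, E} gives {(36, m, q, 37)}.
σ[C != p]: keep tuples satisfying C != p → {(29, y, s, 16), (31, s, t, 11), (34, m, d, 1), (34, z, v, 33), (35, s, w, 24)}
Taking the union: {(29, y, s, 16), (31, s, t, 11), (34, m, d, 1), (34, z, v, 33), (35, s, w, 24), (36, m, q, 37)}
π_{E, G, C} gives {(1, 34, d), (11, 31, t), (16, 29, s), (24, 35, w), (33, 34, v), (37, 36, q)}.

{(1, 34, d), (11, 31, t), (16, 29, s), (24, 35, w), (33, 34, v), (37, 36, q)}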